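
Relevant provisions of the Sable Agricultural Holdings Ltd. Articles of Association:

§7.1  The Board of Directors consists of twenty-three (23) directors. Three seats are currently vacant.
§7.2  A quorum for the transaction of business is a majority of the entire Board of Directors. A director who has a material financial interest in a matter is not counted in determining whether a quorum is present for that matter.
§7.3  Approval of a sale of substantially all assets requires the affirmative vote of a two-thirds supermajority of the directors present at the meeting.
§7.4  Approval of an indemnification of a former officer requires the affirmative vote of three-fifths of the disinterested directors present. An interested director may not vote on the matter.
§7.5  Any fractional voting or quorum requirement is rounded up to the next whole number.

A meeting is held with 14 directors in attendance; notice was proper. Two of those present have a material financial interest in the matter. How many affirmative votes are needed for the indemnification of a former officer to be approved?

8

The indemnification of a former officer requires three-fifths of the disinterested directors present (14 − 2 = 12).
3/5 of 12 = 7.20, rounded up to 8.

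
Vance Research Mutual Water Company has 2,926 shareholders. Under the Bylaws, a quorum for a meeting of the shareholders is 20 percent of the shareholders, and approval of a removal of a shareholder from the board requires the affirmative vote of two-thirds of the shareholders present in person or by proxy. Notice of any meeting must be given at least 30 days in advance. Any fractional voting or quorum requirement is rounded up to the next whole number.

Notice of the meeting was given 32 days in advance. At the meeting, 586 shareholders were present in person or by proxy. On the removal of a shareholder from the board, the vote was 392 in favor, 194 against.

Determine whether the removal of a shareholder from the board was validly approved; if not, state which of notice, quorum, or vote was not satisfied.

Notice: 32 days given; 30 required. Satisfied.
Quorum: 20% of 2,926 = 585.20, rounded up to 586; 586 present. Satisfied.
Vote: requires two-thirds of those present (586); 2/3 of 586 = 390.67, rounded up to 391, so 391 needed; 392 in favor. Satisfied.

Valid — all requirements satisfied.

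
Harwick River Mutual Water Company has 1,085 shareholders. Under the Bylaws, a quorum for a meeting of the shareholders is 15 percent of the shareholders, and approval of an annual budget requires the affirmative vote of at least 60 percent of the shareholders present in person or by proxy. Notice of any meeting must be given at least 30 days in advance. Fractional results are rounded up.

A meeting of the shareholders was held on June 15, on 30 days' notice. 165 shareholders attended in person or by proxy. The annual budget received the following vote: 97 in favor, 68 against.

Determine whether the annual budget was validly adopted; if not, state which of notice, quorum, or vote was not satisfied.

Notice: 30 days given; 30 required. Satisfied.
Quorum: 15% of 1,085 = 162.75, rounded up to 163; 165 present. Satisfied.
Vote: requires three-fifths of those present (165); 3/5 of 165 = 99, so 99 needed; 97 in favor. Not satisfied.

Invalid — vote requirement not satisfied.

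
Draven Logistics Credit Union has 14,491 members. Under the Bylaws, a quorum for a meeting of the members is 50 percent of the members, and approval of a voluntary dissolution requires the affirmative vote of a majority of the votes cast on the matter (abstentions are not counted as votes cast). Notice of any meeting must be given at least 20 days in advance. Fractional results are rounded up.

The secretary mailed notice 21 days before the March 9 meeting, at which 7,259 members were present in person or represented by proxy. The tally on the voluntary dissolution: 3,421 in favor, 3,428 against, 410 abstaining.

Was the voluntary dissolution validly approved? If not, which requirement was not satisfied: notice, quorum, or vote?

Notice: 21 days given; 20 required. Satisfied.
Quorum: 50% of 14,491 = 7,245.50, rounded up to 7,246; 7,259 present. Satisfied.
Vote: requires a majority of the votes cast (7,259 − 410 abstaining = 6,849); a majority of 6849 is 3425, so 3,425 needed; 3,421 in favor. Not satisfied.

Invalid — vote requirement not satisfied.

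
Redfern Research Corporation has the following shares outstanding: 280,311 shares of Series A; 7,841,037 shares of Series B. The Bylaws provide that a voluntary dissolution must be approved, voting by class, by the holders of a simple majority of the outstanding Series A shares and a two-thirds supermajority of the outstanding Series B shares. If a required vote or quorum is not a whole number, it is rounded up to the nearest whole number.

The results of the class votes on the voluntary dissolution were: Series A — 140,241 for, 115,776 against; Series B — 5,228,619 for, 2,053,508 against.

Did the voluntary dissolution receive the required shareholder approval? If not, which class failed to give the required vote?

Series A: a majority of 280311 is 140156; 140,156 required, 140,241 in favor — approved.
Series B: 2/3 of 7841037 = 5227358; 5,227,358 required, 5,228,619 in favor — approved.

Approved — every class gave the required vote.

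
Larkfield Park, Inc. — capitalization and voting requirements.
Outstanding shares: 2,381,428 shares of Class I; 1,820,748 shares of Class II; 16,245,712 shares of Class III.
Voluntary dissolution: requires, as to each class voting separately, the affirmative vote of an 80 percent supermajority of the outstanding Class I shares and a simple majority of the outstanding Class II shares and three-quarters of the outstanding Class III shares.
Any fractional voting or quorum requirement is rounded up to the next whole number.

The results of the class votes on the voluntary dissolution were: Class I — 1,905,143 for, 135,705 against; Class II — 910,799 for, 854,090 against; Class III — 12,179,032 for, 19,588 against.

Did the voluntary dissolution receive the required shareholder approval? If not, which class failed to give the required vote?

Class I: 4/5 of 2381428 = 1905142.40, rounded up to 1905143; 1,905,143 required, 1,905,143 in favor — approved.
Class II: a majority of 1820748 is 910375; 910,375 required, 910,799 in favor — approved.
Class III: 3/4 of 16245712 = 12184284; 12,184,284 required, 12,179,032 in favor — not approved.

Not approved — the Class III shares did not give the required vote.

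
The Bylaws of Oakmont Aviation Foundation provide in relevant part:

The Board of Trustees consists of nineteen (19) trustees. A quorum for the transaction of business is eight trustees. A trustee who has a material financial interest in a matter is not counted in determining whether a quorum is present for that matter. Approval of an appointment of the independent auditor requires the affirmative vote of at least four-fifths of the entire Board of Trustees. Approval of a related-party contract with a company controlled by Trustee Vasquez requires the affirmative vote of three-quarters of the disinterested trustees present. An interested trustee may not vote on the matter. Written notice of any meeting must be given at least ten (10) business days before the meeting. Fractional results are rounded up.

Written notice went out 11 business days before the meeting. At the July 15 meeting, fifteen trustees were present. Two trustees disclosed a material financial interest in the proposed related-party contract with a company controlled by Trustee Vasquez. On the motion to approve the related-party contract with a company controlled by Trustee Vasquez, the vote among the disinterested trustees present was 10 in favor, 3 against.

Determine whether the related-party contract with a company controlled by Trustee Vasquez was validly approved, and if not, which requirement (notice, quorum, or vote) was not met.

Valid — all requirements satisfied.

Notice: 11 business days given; 10 required (11 ≥ 10). Satisfied.
Quorum: 15 present, but the 2 interested trustees do not count, leaving 13. Quorum is 8. Satisfied.
Vote: the related-party contract with a company controlled by Trustee Vasquez requires three-fourths of the disinterested trustees present (15 − 2 = 13). 3/4 of 13 = 9.75, rounded up to 10, so 10 affirmative votes are needed; 10 voted in favor. Satisfied.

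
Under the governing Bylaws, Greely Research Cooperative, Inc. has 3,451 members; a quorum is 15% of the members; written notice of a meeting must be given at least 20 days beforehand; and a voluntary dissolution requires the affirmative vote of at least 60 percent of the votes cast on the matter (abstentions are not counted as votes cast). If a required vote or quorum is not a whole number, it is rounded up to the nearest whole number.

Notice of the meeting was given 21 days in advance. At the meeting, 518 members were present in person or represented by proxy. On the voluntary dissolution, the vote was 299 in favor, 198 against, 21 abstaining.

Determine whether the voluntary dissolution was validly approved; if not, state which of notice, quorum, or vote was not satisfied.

Notice: 21 days given; 20 required. Satisfied.
Quorum: 15% of 3,451 = 517.65, rounded up to 518; 518 present. Satisfied.
Vote: requires three-fifths of the votes cast (518 − 21 abstaining = 497); 3/5 of 497 = 298.20, rounded up to 299, so 299 needed; 299 in favor. Satisfied.

Valid — all requirements satisfied.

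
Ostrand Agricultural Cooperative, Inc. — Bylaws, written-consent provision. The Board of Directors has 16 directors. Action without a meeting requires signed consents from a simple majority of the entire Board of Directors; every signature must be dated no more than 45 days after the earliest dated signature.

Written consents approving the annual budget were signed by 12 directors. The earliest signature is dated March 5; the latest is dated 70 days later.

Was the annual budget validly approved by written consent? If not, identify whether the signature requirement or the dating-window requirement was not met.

Signatures required: a simple majority of 16 — a majority of 16 is 9, so 9 needed; 12 signed. Sufficient.
Dating window: the latest signature is 70 days after the earliest; the limit is 45 days. Outside the window.

Not effective — dating-window requirement not satisfied.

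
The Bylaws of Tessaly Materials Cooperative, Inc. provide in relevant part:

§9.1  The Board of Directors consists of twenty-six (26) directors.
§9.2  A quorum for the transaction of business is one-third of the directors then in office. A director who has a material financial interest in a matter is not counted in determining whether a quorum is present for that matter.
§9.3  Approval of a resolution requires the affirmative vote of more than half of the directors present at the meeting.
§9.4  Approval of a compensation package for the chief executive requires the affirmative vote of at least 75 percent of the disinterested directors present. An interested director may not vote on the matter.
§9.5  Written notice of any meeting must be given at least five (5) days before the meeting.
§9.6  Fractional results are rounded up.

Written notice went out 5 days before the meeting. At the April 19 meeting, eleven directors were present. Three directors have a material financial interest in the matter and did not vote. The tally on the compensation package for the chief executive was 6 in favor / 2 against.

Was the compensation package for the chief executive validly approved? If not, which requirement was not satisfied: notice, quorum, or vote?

Invalid — quorum requirement not satisfied.

Notice: 5 days given; 5 required (5 ≥ 5). Satisfied.
Quorum: 11 present, but the 3 interested directors do not count, leaving 8. Quorum is 9. Not satisfied.
Vote: the compensation package for the chief executive requires three-fourths of the disinterested directors present (11 − 3 = 8). 3/4 of 8 = 6, so 6 affirmative votes are needed; 6 voted in favor. Satisfied. (Moot — without a quorum no business can be validly transacted.)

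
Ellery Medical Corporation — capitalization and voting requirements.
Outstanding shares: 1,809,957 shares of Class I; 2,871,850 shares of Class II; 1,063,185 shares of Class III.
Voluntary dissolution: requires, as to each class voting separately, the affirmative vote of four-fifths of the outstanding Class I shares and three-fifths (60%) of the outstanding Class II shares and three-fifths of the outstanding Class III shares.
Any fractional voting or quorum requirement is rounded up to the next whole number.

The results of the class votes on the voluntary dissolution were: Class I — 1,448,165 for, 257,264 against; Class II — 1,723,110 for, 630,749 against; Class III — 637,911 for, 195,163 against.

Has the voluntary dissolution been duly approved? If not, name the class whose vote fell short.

Class I: 4/5 of 1809957 = 1447965.60, rounded up to 1447966; 1,447,966 required, 1,448,165 in favor — approved.
Class II: 3/5 of 2871850 = 1723110; 1,723,110 required, 1,723,110 in favor — approved.
Class III: 3/5 of 1063185 = 637911; 637,911 required, 637,911 in favor — approved.

Approved — every class gave the required vote.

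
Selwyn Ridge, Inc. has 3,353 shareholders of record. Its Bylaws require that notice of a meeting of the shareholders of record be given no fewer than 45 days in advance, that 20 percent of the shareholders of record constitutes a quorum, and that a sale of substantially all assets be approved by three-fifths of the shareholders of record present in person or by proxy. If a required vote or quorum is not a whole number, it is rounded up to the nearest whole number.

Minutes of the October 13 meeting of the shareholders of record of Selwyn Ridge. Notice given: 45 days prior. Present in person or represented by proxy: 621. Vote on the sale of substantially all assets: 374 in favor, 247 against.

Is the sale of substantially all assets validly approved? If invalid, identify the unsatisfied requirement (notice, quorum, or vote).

Notice: 45 days given; 45 required. Satisfied.
Quorum: 20% of 3,353 = 670.60, rounded up to 671; 621 present. Not satisfied.
Vote: requires three-fifths of those present (621); 3/5 of 621 = 372.60, rounded up to 373, so 373 needed; 374 in favor. Satisfied.

Invalid — quorum requirement not satisfied.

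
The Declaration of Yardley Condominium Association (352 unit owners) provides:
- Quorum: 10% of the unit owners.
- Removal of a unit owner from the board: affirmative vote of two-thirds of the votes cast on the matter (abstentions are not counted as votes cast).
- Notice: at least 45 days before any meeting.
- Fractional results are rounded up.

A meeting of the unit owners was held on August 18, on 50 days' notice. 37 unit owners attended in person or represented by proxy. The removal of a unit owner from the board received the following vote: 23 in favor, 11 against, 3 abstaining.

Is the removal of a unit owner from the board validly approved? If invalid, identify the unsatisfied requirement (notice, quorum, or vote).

Valid — all requirements satisfied.

Notice: 50 days given; 45 required. Satisfied.
Quorum: 10% of 352 = 35.20, rounded up to 36; 37 present. Satisfied.
Vote: requires two-thirds of the votes cast (37 − 3 abstaining = 34); 2/3 of 34 = 22.67, rounded up to 23, so 23 needed; 23 in favor. Satisfied.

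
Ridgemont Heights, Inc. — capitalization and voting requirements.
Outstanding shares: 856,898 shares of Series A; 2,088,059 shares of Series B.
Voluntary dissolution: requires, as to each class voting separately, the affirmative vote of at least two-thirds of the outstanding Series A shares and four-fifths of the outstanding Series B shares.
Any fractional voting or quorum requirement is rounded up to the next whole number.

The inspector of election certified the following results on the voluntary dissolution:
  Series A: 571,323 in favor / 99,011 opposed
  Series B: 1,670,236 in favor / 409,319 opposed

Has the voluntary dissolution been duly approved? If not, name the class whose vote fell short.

Series A: 2/3 of 856898 = 571265.33, rounded up to 571266; 571,266 required, 571,323 in favor — approved.
Series B: 4/5 of 2088059 = 1670447.20, rounded up to 1670448; 1,670,448 required, 1,670,236 in favor — not approved.

Not approved — the Series B shares did not give the required vote.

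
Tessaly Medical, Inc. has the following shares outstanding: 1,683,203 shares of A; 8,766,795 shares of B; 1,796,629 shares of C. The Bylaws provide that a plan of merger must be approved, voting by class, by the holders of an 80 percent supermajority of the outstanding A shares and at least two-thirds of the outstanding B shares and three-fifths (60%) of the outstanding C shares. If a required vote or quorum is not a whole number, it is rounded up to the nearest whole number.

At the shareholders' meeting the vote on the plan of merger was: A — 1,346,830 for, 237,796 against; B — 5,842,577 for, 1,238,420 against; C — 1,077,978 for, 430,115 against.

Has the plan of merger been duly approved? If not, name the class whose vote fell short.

A: 4/5 of 1683203 = 1346562.40, rounded up to 1346563; 1,346,563 required, 1,346,830 in favor — approved.
B: 2/3 of 8766795 = 5844530; 5,844,530 required, 5,842,577 in favor — not approved.
C: 3/5 of 1796629 = 1077977.40, rounded up to 1077978; 1,077,978 required, 1,077,978 in favor — approved.

Not approved — the B shares did not give the required vote.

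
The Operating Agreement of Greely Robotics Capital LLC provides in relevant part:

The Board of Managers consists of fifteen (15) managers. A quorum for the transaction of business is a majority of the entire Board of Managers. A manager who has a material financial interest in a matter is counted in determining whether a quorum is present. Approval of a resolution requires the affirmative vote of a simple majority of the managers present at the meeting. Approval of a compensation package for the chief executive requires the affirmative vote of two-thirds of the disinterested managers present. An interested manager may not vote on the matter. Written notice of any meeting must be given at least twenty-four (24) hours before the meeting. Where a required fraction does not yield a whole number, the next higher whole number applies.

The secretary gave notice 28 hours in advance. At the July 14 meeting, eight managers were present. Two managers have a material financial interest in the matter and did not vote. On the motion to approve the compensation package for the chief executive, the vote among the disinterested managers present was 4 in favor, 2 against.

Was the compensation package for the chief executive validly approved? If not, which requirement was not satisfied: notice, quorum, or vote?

Valid — all requirements satisfied.

Notice: 28 hours given; 24 required (28 ≥ 24). Satisfied.
Quorum: 8 present (interested managers count toward quorum); quorum is 8. Satisfied.
Vote: the compensation package for the chief executive requires two-thirds of the disinterested managers present (8 − 2 = 6). 2/3 of 6 = 4, so 4 affirmative votes are needed; 4 voted in favor. Satisfied.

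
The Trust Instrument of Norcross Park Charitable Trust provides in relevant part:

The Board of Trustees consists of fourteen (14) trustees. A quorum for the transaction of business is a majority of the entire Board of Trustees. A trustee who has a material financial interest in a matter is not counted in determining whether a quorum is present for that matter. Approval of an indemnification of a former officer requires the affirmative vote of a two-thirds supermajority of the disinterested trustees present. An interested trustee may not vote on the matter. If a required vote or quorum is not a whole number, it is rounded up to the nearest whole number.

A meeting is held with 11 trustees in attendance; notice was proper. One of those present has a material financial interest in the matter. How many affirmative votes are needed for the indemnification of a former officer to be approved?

The indemnification of a former officer requires two-thirds of the disinterested trustees present (11 − 1 = 10).
2/3 of 10 = 6.67, rounded up to 7.

7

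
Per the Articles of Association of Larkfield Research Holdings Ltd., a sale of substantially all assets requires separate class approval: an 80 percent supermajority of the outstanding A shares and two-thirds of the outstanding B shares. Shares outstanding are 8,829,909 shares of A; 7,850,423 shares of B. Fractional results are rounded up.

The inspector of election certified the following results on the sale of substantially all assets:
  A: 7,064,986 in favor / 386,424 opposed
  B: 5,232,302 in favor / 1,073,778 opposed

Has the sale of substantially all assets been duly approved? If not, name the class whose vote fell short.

A: 4/5 of 8829909 = 7063927.20, rounded up to 7063928; 7,063,928 required, 7,064,986 in favor — approved.
B: 2/3 of 7850423 = 5233615.33, rounded up to 5233616; 5,233,616 required, 5,232,302 in favor — not approved.

Not approved — the B shares did not give the required vote.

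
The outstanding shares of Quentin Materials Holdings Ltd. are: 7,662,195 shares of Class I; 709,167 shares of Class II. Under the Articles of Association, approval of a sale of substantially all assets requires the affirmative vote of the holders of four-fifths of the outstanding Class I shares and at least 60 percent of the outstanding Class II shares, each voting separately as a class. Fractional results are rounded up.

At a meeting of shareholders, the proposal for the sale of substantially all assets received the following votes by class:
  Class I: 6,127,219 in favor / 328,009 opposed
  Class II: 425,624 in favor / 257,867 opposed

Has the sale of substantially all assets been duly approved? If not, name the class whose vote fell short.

Class I: 4/5 of 7662195 = 6129756; 6,129,756 required, 6,127,219 in favor — not approved.
Class II: 3/5 of 709167 = 425500.20, rounded up to 425501; 425,501 required, 425,624 in favor — approved.

Not approved — the Class I shares did not give the required vote.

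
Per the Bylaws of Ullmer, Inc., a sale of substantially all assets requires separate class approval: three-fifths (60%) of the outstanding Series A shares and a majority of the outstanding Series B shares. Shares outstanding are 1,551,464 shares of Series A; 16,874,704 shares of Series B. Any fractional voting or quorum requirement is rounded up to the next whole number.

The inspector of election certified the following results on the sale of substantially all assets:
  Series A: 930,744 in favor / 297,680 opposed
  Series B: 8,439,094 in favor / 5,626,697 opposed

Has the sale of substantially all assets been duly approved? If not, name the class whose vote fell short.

Not approved — the Series A shares did not give the required vote.

Series A: 3/5 of 1551464 = 930878.40, rounded up to 930879; 930,879 required, 930,744 in favor — not approved.
Series B: a majority of 16874704 is 8437353; 8,437,353 required, 8,439,094 in favor — approved.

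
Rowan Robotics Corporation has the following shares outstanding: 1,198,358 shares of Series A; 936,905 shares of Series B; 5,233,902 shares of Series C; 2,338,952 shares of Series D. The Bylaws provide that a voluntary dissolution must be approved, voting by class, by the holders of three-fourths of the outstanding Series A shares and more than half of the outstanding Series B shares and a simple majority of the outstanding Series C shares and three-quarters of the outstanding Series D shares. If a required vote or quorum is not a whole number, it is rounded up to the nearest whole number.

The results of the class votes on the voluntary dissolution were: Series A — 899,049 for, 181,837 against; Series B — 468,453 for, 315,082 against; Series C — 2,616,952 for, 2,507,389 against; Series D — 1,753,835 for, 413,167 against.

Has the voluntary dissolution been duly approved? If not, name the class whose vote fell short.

Series A: 3/4 of 1198358 = 898768.50, rounded up to 898769; 898,769 required, 899,049 in favor — approved.
Series B: a majority of 936905 is 468453; 468,453 required, 468,453 in favor — approved.
Series C: a majority of 5233902 is 2616952; 2,616,952 required, 2,616,952 in favor — approved.
Series D: 3/4 of 2338952 = 1754214; 1,754,214 required, 1,753,835 in favor — not approved.

Not approved — the Series D shares did not give the required vote.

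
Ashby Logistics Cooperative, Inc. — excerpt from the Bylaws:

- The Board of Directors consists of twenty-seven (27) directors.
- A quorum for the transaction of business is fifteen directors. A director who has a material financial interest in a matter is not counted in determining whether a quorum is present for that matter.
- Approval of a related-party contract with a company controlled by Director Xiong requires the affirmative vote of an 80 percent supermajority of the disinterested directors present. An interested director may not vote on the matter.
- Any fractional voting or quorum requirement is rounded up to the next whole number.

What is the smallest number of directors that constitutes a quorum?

The quorum is fixed at 15.

15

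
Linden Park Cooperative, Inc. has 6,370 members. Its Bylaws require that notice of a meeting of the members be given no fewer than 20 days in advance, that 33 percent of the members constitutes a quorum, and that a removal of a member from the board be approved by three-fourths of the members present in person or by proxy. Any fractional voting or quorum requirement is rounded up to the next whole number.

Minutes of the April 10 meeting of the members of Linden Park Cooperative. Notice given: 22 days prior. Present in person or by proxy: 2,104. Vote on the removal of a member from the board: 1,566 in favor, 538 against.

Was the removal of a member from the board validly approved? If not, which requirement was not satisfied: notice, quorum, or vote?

Invalid — vote requirement not satisfied.

Notice: 22 days given; 20 required. Satisfied.
Quorum: 33% of 6,370 = 2,102.10, rounded up to 2,103; 2,104 present. Satisfied.
Vote: requires three-fourths of those present (2,104); 3/4 of 2104 = 1578, so 1,578 needed; 1,566 in favor. Not satisfied.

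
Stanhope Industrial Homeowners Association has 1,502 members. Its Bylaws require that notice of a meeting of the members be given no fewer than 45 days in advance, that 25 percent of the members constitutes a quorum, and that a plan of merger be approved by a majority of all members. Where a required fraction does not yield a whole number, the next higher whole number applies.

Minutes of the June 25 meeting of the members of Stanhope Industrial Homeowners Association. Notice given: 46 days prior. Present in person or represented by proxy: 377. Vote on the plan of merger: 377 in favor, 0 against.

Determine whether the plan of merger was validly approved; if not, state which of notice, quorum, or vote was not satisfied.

Invalid — vote requirement not satisfied.

Notice: 46 days given; 45 required. Satisfied.
Quorum: 25% of 1,502 = 375.50, rounded up to 376; 377 present. Satisfied.
Vote: requires a majority of all members (1,502); a majority of 1502 is 752, so 752 needed; 377 in favor. Not satisfied.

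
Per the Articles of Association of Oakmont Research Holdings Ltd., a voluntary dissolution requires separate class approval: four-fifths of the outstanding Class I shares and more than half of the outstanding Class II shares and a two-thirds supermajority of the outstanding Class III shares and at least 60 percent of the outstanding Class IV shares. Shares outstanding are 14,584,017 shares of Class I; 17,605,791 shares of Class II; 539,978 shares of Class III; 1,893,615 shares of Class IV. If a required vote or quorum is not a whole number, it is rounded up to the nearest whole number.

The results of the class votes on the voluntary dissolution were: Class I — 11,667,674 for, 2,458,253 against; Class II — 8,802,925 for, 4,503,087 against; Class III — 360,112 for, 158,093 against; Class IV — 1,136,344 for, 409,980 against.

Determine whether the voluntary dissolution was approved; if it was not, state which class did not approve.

Class I: 4/5 of 14584017 = 11667213.60, rounded up to 11667214; 11,667,214 required, 11,667,674 in favor — approved.
Class II: a majority of 17605791 is 8802896; 8,802,896 required, 8,802,925 in favor — approved.
Class III: 2/3 of 539978 = 359985.33, rounded up to 359986; 359,986 required, 360,112 in favor — approved.
Class IV: 3/5 of 1893615 = 1136169; 1,136,169 required, 1,136,344 in favor — approved.

Approved — every class gave the required vote.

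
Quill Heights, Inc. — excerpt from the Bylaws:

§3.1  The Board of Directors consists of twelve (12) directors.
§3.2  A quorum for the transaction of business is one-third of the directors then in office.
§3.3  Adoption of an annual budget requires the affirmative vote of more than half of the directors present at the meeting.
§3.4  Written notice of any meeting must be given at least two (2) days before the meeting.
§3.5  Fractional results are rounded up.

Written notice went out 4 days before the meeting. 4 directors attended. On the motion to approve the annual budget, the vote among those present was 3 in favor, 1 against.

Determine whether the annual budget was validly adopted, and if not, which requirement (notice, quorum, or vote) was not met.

Notice: 4 days given; 2 required (4 ≥ 2). Satisfied.
Quorum: 4 present; quorum is 4. Satisfied.
Vote: the annual budget requires a majority of the directors present (4). A majority of 4 is 3, so 3 affirmative votes are needed; 3 voted in favor. Satisfied.

Valid — all requirements satisfied.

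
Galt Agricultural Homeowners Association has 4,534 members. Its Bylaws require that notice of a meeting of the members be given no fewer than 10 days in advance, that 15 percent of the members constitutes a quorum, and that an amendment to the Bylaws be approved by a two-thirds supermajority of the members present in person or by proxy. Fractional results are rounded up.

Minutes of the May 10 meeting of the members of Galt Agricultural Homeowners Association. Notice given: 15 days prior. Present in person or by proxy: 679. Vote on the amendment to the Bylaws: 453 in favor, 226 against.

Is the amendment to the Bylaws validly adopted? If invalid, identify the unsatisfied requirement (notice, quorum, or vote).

Notice: 15 days given; 10 required. Satisfied.
Quorum: 15% of 4,534 = 680.10, rounded up to 681; 679 present. Not satisfied.
Vote: requires two-thirds of those present (679); 2/3 of 679 = 452.67, rounded up to 453, so 453 needed; 453 in favor. Satisfied.

Invalid — quorum requirement not satisfied.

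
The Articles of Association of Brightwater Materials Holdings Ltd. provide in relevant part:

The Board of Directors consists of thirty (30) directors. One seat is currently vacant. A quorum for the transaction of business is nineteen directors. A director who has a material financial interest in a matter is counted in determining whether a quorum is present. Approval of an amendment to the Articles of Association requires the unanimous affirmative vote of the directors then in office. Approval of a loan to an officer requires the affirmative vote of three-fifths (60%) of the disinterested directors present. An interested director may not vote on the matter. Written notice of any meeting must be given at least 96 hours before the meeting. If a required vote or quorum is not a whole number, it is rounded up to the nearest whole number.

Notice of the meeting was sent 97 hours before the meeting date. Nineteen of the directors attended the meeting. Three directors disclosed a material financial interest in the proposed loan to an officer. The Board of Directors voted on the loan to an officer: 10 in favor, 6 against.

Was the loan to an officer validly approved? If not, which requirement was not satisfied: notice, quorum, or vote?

Valid — all requirements satisfied.

Notice: 97 hours given; 96 required (97 ≥ 96). Satisfied.
Quorum: 19 present (interested directors count toward quorum); quorum is 19. Satisfied.
Vote: the loan to an officer requires three-fifths of the disinterested directors present (19 − 3 = 16). 3/5 of 16 = 9.60, rounded up to 10, so 10 affirmative votes are needed; 10 voted in favor. Satisfied.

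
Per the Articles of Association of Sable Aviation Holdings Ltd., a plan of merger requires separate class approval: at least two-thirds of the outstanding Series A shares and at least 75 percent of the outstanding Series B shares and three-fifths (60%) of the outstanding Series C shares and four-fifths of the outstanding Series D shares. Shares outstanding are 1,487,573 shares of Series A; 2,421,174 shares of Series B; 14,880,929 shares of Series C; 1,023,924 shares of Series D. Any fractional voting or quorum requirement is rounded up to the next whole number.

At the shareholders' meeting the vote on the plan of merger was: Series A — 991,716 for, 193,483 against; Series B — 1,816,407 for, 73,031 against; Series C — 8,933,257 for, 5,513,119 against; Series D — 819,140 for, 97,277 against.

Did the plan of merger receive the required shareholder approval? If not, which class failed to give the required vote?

Approved — every class gave the required vote.

Series A: 2/3 of 1487573 = 991715.33, rounded up to 991716; 991,716 required, 991,716 in favor — approved.
Series B: 3/4 of 2421174 = 1815880.50, rounded up to 1815881; 1,815,881 required, 1,816,407 in favor — approved.
Series C: 3/5 of 14880929 = 8928557.40, rounded up to 8928558; 8,928,558 required, 8,933,257 in favor — approved.
Series D: 4/5 of 1023924 = 819139.20, rounded up to 819140; 819,140 required, 819,140 in favor — approved.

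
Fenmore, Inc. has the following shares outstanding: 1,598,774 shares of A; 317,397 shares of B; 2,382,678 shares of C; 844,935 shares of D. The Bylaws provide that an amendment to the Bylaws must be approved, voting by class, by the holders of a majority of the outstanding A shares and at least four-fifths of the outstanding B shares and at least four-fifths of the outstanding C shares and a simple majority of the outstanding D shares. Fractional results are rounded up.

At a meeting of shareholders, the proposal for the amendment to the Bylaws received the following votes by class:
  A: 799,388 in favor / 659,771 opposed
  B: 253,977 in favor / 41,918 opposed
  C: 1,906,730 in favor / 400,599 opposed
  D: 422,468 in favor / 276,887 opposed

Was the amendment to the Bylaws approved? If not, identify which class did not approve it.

Approved — every class gave the required vote.

A: a majority of 1598774 is 799388; 799,388 required, 799,388 in favor — approved.
B: 4/5 of 317397 = 253917.60, rounded up to 253918; 253,918 required, 253,977 in favor — approved.
C: 4/5 of 2382678 = 1906142.40, rounded up to 1906143; 1,906,143 required, 1,906,730 in favor — approved.
D: a majority of 844935 is 422468; 422,468 required, 422,468 in favor — approved.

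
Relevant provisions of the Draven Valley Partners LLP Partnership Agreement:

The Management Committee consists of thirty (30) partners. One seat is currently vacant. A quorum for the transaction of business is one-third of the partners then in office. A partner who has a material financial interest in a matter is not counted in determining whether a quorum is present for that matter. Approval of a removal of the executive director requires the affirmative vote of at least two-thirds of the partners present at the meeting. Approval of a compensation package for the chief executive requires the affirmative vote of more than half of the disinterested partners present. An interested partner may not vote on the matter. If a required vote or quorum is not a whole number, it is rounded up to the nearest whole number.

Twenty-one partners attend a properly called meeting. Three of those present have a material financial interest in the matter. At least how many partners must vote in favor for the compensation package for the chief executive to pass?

10

The compensation package for the chief executive requires a majority of the disinterested partners present (21 − 3 = 18).
A majority of 18 is 10.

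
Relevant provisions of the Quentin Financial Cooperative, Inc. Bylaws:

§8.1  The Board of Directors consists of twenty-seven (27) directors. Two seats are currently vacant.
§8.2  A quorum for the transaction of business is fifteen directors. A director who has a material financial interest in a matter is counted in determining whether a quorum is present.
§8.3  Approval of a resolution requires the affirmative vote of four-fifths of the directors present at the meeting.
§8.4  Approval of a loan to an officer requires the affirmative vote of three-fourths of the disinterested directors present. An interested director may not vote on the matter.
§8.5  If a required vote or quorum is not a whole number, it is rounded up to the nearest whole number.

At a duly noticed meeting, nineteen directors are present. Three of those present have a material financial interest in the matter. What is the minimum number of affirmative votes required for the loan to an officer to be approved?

12

The loan to an officer requires three-fourths of the disinterested directors present (19 − 3 = 16).
3/4 of 16 = 12.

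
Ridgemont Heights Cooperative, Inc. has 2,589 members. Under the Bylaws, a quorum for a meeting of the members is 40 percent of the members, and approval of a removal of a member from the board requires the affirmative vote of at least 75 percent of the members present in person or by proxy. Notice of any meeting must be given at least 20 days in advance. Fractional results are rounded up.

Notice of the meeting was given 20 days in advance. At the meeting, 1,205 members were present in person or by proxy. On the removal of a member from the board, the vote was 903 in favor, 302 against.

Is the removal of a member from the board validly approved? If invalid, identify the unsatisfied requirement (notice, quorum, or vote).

Invalid — vote requirement not satisfied.

Notice: 20 days given; 20 required. Satisfied.
Quorum: 40% of 2,589 = 1,035.60, rounded up to 1,036; 1,205 present. Satisfied.
Vote: requires three-fourths of those present (1,205); 3/4 of 1205 = 903.75, rounded up to 904, so 904 needed; 903 in favor. Not satisfied.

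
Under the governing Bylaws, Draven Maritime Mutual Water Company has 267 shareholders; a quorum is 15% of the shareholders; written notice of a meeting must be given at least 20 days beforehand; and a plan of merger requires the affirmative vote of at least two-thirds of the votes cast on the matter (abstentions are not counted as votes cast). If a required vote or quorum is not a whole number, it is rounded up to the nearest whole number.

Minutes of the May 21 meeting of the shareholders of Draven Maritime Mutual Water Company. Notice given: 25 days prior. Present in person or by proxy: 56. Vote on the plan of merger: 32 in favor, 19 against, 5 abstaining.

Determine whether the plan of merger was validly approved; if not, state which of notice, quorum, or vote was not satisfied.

Invalid — vote requirement not satisfied.

Notice: 25 days given; 20 required. Satisfied.
Quorum: 15% of 267 = 40.05, rounded up to 41; 56 present. Satisfied.
Vote: requires two-thirds of the votes cast (56 − 5 abstaining = 51); 2/3 of 51 = 34, so 34 needed; 32 in favor. Not satisfied.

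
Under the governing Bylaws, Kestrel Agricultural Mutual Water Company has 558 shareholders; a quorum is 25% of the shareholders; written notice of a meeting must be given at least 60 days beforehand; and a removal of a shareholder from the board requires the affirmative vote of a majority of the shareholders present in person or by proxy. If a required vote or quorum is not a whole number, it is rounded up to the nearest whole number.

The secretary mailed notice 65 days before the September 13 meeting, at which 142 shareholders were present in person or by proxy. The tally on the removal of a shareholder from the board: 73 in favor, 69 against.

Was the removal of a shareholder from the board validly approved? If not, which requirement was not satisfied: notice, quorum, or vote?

Valid — all requirements satisfied.

Notice: 65 days given; 60 required. Satisfied.
Quorum: 25% of 558 = 139.50, rounded up to 140; 142 present. Satisfied.
Vote: requires a majority of those present (142); a majority of 142 is 72, so 72 needed; 73 in favor. Satisfied.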